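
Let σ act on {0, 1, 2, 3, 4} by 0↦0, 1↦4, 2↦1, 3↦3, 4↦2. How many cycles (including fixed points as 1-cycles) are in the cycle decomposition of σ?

3

Cycle decomposition: (0) (1 4 2) (3).
3 cycles.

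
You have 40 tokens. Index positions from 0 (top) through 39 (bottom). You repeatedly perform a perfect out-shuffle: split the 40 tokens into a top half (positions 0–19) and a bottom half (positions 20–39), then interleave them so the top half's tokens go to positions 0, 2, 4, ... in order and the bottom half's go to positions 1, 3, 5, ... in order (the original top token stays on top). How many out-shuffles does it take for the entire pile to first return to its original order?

12

The out-shuffle permutes the 40 positions with cycle lengths [1, 1, 2, 12, 12, 12].
Every token is home exactly when every cycle has completed a whole number of laps, i.e. after lcm(1, 2, 12) = 12 out-shuffles.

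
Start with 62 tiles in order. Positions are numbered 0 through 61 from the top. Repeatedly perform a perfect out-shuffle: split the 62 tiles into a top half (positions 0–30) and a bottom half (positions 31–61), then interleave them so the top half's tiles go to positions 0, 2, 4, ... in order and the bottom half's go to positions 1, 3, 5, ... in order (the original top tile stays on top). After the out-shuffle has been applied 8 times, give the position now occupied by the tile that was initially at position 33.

Track the tile's position through each out-shuffle:
33 → 5 → 10 → 20 → 40 → 19 → 38 → 15 → 30

30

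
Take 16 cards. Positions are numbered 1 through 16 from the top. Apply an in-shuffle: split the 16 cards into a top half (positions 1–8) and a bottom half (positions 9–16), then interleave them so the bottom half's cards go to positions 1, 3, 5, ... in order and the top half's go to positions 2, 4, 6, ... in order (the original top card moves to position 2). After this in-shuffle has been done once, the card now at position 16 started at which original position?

Work backwards from position 16, undoing one in-shuffle at a time:
16 ← 8
So the card now at position 16 started at position 8.

8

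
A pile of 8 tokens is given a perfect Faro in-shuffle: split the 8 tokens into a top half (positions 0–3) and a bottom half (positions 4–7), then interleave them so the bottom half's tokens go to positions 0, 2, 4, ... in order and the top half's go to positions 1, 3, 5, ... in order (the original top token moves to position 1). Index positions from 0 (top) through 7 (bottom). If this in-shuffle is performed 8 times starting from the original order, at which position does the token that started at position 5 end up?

5

Track the token's position through each in-shuffle:
5 → 2 → 5 → 2 → 5 → 2 → 5 → 2 → 5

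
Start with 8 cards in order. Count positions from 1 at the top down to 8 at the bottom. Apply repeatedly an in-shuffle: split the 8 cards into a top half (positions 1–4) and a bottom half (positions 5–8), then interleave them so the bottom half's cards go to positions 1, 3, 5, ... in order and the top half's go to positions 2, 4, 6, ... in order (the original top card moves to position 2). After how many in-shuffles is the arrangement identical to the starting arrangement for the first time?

The in-shuffle permutes the 8 positions with cycle lengths [2, 6].
Every card is home exactly when every cycle has completed a whole number of laps, i.e. after lcm(2, 6) = 6 in-shuffles.

6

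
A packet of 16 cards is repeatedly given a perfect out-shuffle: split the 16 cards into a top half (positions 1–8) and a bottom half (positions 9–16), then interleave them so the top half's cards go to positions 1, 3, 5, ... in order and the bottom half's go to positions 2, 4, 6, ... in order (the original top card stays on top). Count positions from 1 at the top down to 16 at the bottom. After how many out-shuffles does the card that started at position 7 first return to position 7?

4

Follow position 7 under repeated out-shuffles:
7 → 13 → 10 → 4 → 7
It first returns after 4 out-shuffles.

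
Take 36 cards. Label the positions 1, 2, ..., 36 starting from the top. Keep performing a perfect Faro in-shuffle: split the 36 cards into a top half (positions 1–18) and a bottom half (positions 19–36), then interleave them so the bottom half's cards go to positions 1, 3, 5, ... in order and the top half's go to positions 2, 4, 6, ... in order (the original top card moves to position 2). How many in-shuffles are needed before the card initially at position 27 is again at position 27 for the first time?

36

Follow position 27 under repeated in-shuffles:
27 → 17 → 34 → 31 → 25 → 13 → 26 → 15 → ... → 27 (length 36)
It first returns after 36 in-shuffles.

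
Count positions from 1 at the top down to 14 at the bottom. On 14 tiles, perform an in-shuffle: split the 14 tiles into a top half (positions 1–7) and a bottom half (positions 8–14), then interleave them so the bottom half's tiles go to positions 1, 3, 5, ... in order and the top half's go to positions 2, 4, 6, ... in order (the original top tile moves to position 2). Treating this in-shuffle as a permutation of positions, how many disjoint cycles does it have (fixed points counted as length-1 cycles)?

4

Trace each unvisited position around until it returns:
(1 2 4 8) (3 6 12 9) (5 10) (7 14 13 11)
4 cycles in total.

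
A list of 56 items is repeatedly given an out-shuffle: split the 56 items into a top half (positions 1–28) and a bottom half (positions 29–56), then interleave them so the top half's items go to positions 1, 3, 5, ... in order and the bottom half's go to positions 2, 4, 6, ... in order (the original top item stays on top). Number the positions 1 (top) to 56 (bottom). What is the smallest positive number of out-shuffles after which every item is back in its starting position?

The out-shuffle permutes the 56 positions with cycle lengths [1, 1, 4, 10, 20, 20].
Every item is home exactly when every cycle has completed a whole number of laps, i.e. after lcm(1, 4, 10, 20) = 20 out-shuffles.

20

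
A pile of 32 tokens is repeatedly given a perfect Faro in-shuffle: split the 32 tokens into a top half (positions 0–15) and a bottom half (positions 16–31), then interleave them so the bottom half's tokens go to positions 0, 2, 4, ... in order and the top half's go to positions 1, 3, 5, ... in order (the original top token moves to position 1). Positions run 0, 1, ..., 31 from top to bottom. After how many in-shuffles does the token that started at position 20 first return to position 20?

Follow position 20 under repeated in-shuffles:
20 → 8 → 17 → 2 → 5 → 11 → 23 → 14 → 29 → 26 → 20
It first returns after 10 in-shuffles.

10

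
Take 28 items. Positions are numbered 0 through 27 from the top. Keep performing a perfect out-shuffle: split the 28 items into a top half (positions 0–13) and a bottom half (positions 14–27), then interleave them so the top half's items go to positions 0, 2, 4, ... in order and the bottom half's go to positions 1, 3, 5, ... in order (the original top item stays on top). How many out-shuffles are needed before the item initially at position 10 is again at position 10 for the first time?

18

Follow position 10 under repeated out-shuffles:
10 → 20 → 13 → 26 → 25 → 23 → 19 → 11 → 22 → 17 → 7 → 14 → 1 → 2 → 4 → 8 → 16 → 5 → 10
It first returns after 18 out-shuffles.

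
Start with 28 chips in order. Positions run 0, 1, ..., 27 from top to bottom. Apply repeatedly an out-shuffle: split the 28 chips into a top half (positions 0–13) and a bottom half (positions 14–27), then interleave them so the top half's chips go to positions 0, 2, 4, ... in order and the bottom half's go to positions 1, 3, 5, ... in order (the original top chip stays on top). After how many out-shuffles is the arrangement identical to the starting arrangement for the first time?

The out-shuffle permutes the 28 positions with cycle lengths [1, 1, 2, 6, 18].
Every chip is home exactly when every cycle has completed a whole number of laps, i.e. after lcm(1, 2, 6, 18) = 18 out-shuffles.

18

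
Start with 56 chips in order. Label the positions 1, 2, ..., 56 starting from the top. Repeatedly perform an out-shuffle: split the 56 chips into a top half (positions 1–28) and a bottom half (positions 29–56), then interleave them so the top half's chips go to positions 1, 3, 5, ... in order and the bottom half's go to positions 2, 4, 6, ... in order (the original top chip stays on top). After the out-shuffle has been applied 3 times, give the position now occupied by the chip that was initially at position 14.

Track the chip's position through each out-shuffle:
14 → 27 → 53 → 50

50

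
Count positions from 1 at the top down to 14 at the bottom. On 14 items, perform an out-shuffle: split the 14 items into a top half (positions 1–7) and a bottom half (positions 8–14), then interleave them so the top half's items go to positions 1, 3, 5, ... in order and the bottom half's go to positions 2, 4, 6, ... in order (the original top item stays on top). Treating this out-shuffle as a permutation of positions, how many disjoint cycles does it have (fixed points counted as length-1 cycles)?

Trace each unvisited position around until it returns:
(1) (2 3 5 9 4 7 ... len 12) (14)
3 cycles in total.

3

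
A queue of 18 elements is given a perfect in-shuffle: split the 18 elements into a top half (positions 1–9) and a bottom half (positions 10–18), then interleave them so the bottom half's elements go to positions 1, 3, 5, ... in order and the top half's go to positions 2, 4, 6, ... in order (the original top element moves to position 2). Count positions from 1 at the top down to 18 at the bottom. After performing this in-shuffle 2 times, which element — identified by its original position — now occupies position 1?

Work backwards from position 1, undoing one in-shuffle at a time:
1 ← 10 ← 5
So the element now at position 1 started at position 5.

5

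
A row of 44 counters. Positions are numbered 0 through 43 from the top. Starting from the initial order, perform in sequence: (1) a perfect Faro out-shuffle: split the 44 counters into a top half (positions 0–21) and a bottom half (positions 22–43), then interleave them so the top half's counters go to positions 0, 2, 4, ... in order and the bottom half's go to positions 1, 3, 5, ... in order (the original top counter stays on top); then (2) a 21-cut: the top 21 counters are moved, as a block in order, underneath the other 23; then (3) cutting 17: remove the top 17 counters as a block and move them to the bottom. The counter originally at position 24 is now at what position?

11

Track the counter from position 24 forward through each operation:
  after op 1 (out-shuffle): 24 → 5
  after op 2 (cut 21): 5 → 28
  after op 3 (cut 17): 28 → 11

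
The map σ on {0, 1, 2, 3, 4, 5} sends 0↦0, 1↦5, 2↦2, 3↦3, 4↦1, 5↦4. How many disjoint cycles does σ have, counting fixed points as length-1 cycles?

Cycle decomposition: (0) (1 5 4) (2) (3).
4 cycles.

4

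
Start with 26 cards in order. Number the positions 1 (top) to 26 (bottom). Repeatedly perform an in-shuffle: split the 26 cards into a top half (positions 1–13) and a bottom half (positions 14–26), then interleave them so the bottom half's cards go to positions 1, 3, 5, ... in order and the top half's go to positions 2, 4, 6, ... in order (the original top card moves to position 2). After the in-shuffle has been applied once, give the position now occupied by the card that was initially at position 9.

Track the card's position through each in-shuffle:
9 → 18

18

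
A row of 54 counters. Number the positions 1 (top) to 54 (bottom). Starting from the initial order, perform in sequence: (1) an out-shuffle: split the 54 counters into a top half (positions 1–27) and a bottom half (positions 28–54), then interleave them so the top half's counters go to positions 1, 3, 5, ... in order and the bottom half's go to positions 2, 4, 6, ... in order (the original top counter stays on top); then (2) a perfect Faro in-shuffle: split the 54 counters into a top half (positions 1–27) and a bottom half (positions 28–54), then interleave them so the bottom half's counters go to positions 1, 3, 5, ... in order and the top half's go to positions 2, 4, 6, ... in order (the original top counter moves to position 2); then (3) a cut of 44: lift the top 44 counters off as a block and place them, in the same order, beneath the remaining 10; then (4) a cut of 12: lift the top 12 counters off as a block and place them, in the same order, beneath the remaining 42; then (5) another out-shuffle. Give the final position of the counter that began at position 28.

3

Track the counter from position 28 forward through each operation:
  after op 1 (out-shuffle): 28 → 2
  after op 2 (in-shuffle): 2 → 4
  after op 3 (cut 44): 4 → 14
  after op 4 (cut 12): 14 → 2
  after op 5 (out-shuffle): 2 → 3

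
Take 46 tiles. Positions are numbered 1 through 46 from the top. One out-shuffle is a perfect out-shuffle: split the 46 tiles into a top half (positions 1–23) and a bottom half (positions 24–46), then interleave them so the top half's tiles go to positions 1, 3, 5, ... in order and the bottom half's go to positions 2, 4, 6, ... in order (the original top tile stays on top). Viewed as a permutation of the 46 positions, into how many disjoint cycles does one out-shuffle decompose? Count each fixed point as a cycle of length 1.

9

Trace each unvisited position around until it returns:
(1) (2 3 5 9 17 33 ... len 12) (4 7 13 25) (6 11 21 41 36 26) (8 15 29 12 23 45 ... len 12) (10 19 37 28) (16 31) (22 43 40 34) ... plus 1 more
9 cycles in total.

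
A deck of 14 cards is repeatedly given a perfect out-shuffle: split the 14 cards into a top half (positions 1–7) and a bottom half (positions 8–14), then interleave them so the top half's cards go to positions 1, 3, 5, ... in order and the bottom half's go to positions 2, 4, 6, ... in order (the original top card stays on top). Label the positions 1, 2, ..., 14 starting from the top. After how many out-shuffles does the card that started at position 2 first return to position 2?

12

Follow position 2 under repeated out-shuffles:
2 → 3 → 5 → 9 → 4 → 7 → 13 → 12 → 10 → 6 → 11 → 8 → 2
It first returns after 12 out-shuffles.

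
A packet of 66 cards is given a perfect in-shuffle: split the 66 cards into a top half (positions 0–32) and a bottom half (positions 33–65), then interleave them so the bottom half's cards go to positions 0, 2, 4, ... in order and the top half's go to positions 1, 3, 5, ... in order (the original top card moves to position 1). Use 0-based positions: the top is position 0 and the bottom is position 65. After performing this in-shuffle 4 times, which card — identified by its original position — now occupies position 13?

25

Work backwards from position 13, undoing one in-shuffle at a time:
13 ← 6 ← 36 ← 51 ← 25
So the card now at position 13 started at position 25.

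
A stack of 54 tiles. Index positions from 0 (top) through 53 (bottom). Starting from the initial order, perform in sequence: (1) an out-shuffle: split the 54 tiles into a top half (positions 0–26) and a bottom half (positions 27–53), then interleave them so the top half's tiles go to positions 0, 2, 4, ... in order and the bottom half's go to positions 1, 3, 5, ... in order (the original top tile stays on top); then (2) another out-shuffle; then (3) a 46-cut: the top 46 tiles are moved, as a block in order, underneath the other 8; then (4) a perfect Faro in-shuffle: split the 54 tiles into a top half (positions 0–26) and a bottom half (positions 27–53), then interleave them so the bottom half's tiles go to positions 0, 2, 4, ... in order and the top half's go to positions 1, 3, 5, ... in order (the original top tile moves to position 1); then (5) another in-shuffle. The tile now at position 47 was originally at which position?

Undo the operations in reverse order, starting from position 47:
  undo op 5 (in-shuffle, from top half): 47 ← 23
  undo op 4 (in-shuffle, from top half): 23 ← 11
  undo op 3 (cut 46): 11 ← 3
  undo op 2 (out-shuffle, from bottom half): 3 ← 28
  undo op 1 (out-shuffle, from top half): 28 ← 14
So the tile at position 47 came from original position 14.

14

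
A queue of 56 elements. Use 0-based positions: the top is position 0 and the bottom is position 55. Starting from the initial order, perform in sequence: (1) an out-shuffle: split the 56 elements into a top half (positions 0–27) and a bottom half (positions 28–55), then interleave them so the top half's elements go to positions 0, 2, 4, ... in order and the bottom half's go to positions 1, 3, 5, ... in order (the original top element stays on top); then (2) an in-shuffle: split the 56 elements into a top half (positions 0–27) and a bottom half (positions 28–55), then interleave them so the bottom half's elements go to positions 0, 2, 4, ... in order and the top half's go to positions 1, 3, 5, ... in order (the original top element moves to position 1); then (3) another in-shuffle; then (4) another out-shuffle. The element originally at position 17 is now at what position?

50

Track the element from position 17 forward through each operation:
  after op 1 (out-shuffle): 17 → 34
  after op 2 (in-shuffle): 34 → 12
  after op 3 (in-shuffle): 12 → 25
  after op 4 (out-shuffle): 25 → 50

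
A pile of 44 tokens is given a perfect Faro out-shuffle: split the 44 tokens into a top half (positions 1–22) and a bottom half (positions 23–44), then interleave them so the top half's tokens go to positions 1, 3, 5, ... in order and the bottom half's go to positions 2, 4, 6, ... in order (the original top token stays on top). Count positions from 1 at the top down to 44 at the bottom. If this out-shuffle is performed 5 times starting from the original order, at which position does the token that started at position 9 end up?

Track the token's position through each out-shuffle:
9 → 17 → 33 → 22 → 43 → 42

42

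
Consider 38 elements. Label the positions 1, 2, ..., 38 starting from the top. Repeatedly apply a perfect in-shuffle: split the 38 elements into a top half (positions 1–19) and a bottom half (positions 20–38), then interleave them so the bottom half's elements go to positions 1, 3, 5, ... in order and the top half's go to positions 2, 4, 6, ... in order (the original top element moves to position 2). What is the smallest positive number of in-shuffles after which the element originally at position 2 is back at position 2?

Follow position 2 under repeated in-shuffles:
2 → 4 → 8 → 16 → 32 → 25 → 11 → 22 → 5 → 10 → 20 → 1 → 2
It first returns after 12 in-shuffles.

12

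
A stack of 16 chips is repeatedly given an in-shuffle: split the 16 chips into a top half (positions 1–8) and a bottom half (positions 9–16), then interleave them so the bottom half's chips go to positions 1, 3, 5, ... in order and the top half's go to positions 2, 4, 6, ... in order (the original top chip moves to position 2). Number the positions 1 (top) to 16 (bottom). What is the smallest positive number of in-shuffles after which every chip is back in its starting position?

The in-shuffle permutes the 16 positions with cycle lengths [8, 8].
Every chip is home exactly when every cycle has completed a whole number of laps, i.e. after lcm(8) = 8 in-shuffles.

8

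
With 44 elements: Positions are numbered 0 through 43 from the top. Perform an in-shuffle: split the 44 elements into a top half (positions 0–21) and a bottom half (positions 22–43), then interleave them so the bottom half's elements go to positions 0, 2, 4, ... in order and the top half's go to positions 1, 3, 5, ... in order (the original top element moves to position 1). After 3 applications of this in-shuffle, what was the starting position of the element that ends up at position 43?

Work backwards from position 43, undoing one in-shuffle at a time:
43 ← 21 ← 10 ← 27
So the element now at position 43 started at position 27.

27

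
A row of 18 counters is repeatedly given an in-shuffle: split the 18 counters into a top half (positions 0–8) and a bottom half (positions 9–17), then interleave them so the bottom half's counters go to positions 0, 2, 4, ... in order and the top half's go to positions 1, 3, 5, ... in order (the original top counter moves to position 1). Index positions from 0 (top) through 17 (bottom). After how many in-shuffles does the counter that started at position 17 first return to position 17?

Follow position 17 under repeated in-shuffles:
17 → 16 → 14 → 10 → 2 → 5 → 11 → 4 → 9 → 0 → 1 → 3 → 7 → 15 → 12 → 6 → 13 → 8 → 17
It first returns after 18 in-shuffles.

18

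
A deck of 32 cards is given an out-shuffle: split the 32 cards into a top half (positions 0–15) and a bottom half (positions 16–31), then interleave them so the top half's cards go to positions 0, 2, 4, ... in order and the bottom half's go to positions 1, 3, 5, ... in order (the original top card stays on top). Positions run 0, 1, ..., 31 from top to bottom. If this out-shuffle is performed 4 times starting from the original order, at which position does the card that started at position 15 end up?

Track the card's position through each out-shuffle:
15 → 30 → 29 → 27 → 23

23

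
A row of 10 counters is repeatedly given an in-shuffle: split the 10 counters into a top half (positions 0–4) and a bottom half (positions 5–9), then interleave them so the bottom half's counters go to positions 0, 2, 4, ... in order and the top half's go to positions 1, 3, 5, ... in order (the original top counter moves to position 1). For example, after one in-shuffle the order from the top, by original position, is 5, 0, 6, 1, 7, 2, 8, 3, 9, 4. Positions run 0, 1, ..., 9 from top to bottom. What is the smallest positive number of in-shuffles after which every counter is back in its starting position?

The in-shuffle permutes the 10 positions with cycle lengths [10].
Every counter is home exactly when every cycle has completed a whole number of laps, i.e. after lcm(10) = 10 in-shuffles.

10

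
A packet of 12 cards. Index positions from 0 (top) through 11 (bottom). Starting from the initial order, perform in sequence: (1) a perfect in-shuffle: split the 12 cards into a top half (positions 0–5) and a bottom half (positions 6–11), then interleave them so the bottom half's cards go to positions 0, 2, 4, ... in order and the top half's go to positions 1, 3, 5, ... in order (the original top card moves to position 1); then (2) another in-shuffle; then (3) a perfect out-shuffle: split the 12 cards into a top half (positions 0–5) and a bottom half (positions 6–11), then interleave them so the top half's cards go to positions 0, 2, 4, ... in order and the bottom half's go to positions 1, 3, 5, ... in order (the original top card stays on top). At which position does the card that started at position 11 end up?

5

Track the card from position 11 forward through each operation:
  after op 1 (in-shuffle): 11 → 10
  after op 2 (in-shuffle): 10 → 8
  after op 3 (out-shuffle): 8 → 5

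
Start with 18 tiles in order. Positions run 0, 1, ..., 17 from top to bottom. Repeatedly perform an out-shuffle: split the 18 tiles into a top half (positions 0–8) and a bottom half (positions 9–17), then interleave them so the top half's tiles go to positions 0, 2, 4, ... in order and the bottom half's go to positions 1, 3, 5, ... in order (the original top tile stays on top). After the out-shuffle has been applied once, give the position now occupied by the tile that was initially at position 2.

Track the tile's position through each out-shuffle:
2 → 4

4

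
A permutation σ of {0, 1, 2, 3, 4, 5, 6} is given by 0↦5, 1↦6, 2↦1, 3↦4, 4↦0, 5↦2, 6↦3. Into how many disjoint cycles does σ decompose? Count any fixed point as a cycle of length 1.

1

Cycle decomposition: (0 5 2 1 6 3 4).
1 cycle.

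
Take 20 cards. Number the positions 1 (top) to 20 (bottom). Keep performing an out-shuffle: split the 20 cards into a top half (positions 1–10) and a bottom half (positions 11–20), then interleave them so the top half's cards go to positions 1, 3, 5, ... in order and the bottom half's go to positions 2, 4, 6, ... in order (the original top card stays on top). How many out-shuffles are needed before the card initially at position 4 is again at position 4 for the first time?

18

Follow position 4 under repeated out-shuffles:
4 → 7 → 13 → 6 → 11 → 2 → 3 → 5 → 9 → 17 → 14 → 8 → 15 → 10 → 19 → 18 → 16 → 12 → 4
It first returns after 18 out-shuffles.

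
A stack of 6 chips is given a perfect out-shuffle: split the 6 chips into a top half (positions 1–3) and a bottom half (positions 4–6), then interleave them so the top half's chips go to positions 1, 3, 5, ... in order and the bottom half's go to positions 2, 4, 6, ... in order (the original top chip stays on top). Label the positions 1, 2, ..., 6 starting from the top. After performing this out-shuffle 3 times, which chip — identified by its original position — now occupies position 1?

1

Work backwards from position 1, undoing one out-shuffle at a time:
1 ← 1 ← 1 ← 1
So the chip now at position 1 started at position 1.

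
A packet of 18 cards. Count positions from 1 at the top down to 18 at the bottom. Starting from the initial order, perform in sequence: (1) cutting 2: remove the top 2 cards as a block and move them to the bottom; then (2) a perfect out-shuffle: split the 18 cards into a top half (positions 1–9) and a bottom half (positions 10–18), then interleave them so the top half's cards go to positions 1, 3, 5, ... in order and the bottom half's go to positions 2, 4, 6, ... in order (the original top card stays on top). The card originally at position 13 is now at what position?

4

Track the card from position 13 forward through each operation:
  after op 1 (cut 2): 13 → 11
  after op 2 (out-shuffle): 11 → 4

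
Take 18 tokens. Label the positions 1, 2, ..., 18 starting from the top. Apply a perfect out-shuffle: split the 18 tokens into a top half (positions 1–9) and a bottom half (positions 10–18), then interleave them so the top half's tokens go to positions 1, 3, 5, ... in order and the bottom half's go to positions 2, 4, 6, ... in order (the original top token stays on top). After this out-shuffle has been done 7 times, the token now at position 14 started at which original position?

Work backwards from position 14, undoing one out-shuffle at a time:
14 ← 16 ← 17 ← 9 ← 5 ← 3 ← 2 ← 10
So the token now at position 14 started at position 10.

10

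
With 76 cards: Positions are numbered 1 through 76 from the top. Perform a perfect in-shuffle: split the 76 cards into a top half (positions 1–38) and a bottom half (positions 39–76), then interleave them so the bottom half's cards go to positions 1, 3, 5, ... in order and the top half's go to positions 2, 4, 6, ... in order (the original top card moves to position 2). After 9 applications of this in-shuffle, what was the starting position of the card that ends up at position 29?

36

Work backwards from position 29, undoing one in-shuffle at a time:
29 ← 53 ← 65 ← 71 ← 74 ← 37 ← 57 ← 67 ← 72 ← 36
So the card now at position 29 started at position 36.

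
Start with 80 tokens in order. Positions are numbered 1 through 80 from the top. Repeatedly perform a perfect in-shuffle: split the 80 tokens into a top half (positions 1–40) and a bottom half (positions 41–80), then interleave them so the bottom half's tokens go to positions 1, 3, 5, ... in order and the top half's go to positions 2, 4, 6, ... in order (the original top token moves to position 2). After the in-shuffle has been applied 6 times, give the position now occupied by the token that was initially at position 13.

Track the token's position through each in-shuffle:
13 → 26 → 52 → 23 → 46 → 11 → 22

22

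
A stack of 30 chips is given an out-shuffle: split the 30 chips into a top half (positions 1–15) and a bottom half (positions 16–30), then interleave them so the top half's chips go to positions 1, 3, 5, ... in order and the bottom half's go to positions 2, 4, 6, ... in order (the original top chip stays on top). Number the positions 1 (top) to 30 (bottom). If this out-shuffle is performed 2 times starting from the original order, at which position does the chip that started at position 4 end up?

Track the chip's position through each out-shuffle:
4 → 7 → 13

13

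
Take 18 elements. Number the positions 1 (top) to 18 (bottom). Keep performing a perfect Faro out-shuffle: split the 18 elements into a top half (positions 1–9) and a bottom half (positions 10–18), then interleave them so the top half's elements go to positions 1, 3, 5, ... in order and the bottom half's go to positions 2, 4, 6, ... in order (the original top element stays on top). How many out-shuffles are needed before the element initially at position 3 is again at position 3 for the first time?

Follow position 3 under repeated out-shuffles:
3 → 5 → 9 → 17 → 16 → 14 → 10 → 2 → 3
It first returns after 8 out-shuffles.

8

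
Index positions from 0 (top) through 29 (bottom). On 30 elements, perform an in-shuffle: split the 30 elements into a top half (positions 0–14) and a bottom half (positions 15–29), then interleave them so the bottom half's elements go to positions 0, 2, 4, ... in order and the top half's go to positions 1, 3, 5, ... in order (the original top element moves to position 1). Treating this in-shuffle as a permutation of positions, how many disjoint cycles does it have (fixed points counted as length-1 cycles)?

Trace each unvisited position around until it returns:
(0 1 3 7 15) (2 5 11 23 16) (4 9 19 8 17) (6 13 27 24 18) (10 21 12 25 20) (14 29 28 26 22)
6 cycles in total.

6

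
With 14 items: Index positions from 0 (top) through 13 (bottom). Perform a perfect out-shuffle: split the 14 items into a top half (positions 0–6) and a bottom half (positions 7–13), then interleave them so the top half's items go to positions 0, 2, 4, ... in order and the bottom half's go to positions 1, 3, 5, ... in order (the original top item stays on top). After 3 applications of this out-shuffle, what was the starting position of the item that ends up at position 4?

7

Work backwards from position 4, undoing one out-shuffle at a time:
4 ← 2 ← 1 ← 7
So the item now at position 4 started at position 7.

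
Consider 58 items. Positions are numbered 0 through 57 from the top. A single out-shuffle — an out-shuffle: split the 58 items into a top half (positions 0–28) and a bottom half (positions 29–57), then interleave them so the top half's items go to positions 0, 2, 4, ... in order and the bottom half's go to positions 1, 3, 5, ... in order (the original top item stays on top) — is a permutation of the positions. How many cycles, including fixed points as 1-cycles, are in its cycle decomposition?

6

Trace each unvisited position around until it returns:
(0) (1 2 4 8 16 32 ... len 18) (3 6 12 24 48 39 ... len 18) (5 10 20 40 23 46 ... len 18) (19 38) (57)
6 cycles in total.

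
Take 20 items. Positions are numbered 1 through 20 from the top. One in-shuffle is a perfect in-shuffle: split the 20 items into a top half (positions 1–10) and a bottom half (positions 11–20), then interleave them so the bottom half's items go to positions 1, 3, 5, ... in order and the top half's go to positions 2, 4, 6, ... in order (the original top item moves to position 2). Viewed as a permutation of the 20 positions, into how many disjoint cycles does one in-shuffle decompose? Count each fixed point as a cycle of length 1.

Trace each unvisited position around until it returns:
(1 2 4 8 16 11) (3 6 12) (5 10 20 19 17 13) (7 14) (9 18 15)
5 cycles in total.

5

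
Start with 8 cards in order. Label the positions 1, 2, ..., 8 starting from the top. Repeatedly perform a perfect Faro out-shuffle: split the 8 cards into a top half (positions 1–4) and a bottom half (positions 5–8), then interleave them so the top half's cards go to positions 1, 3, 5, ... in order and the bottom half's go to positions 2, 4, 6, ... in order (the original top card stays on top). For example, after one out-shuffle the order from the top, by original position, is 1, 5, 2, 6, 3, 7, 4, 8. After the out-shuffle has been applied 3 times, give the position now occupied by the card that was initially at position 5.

5

Track the card's position through each out-shuffle:
5 → 2 → 3 → 5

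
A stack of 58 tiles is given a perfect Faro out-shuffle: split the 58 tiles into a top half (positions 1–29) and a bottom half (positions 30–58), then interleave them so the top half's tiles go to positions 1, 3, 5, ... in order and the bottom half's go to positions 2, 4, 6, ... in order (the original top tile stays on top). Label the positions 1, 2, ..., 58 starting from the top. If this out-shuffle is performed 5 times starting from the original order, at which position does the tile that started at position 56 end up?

Track the tile's position through each out-shuffle:
56 → 54 → 50 → 42 → 26 → 51

51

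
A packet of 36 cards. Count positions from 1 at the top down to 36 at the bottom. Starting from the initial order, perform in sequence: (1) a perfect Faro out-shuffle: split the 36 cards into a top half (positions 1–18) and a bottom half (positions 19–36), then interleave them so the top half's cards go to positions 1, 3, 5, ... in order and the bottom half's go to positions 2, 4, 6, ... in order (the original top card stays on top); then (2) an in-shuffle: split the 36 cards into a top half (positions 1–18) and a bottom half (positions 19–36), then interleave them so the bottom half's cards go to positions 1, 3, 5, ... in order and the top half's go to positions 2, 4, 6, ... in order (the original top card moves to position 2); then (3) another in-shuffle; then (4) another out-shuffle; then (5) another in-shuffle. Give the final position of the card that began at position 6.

26

Track the card from position 6 forward through each operation:
  after op 1 (out-shuffle): 6 → 11
  after op 2 (in-shuffle): 11 → 22
  after op 3 (in-shuffle): 22 → 7
  after op 4 (out-shuffle): 7 → 13
  after op 5 (in-shuffle): 13 → 26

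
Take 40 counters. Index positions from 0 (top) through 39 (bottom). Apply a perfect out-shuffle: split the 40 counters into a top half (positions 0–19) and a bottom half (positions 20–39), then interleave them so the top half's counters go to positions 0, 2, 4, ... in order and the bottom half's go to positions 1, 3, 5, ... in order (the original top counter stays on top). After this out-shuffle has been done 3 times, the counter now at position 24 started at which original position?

3

Work backwards from position 24, undoing one out-shuffle at a time:
24 ← 12 ← 6 ← 3
So the counter now at position 24 started at position 3.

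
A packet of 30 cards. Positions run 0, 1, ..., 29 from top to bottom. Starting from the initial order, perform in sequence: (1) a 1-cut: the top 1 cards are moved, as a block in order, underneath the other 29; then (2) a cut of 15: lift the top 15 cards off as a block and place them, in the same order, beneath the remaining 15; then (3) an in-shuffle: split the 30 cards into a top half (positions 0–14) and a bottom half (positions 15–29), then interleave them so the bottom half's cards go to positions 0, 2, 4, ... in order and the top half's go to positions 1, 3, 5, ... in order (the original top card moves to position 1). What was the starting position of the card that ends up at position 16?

Undo the operations in reverse order, starting from position 16:
  undo op 3 (in-shuffle, from bottom half): 16 ← 23
  undo op 2 (cut 15): 23 ← 8
  undo op 1 (cut 1): 8 ← 9
So the card at position 16 came from original position 9.

9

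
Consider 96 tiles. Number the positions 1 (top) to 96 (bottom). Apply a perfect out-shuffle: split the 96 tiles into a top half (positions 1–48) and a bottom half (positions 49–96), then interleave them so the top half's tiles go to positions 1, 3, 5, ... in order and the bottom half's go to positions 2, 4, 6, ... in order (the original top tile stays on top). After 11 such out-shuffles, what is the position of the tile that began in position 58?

Track the tile's position through each out-shuffle:
58 → 20 → 39 → 77 → 58 → 20 → 39 → 77 → 58 → 20 → 39 → 77

77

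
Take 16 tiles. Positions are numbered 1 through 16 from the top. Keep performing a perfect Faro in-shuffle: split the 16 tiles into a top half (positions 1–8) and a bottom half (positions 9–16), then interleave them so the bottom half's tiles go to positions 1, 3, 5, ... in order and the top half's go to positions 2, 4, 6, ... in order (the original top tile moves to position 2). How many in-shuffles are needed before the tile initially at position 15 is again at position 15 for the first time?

Follow position 15 under repeated in-shuffles:
15 → 13 → 9 → 1 → 2 → 4 → 8 → 16 → 15
It first returns after 8 in-shuffles.

8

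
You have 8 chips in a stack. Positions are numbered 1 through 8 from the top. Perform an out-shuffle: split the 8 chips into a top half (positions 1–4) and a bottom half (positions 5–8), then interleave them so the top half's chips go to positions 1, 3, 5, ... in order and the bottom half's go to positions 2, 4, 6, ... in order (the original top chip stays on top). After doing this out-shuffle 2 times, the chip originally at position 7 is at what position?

4

Track the chip's position through each out-shuffle:
7 → 6 → 4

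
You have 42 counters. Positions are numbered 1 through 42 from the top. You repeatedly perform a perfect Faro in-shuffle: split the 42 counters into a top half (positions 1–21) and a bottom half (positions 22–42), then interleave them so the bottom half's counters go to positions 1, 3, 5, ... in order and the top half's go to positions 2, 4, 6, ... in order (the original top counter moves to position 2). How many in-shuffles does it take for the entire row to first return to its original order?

14

The in-shuffle permutes the 42 positions with cycle lengths [14, 14, 14].
Every counter is home exactly when every cycle has completed a whole number of laps, i.e. after lcm(14) = 14 in-shuffles.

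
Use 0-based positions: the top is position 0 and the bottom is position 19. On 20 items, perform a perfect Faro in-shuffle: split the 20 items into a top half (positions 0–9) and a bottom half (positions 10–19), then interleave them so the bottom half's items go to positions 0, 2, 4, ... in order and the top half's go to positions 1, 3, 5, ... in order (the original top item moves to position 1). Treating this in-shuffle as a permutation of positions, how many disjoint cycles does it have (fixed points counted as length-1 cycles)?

Trace each unvisited position around until it returns:
(0 1 3 7 15 10) (2 5 11) (4 9 19 18 16 12) (6 13) (8 17 14)
5 cycles in total.

5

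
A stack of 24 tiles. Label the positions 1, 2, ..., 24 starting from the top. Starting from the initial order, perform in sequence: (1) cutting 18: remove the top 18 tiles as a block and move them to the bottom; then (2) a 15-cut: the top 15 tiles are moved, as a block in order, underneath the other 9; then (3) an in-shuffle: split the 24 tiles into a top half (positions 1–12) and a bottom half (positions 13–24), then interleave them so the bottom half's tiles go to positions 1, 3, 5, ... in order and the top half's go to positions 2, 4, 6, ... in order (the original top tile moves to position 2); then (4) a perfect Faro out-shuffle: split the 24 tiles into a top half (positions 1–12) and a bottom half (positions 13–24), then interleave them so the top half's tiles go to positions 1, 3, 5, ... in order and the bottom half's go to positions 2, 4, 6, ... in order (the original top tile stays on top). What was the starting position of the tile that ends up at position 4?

Undo the operations in reverse order, starting from position 4:
  undo op 4 (out-shuffle, from bottom half): 4 ← 14
  undo op 3 (in-shuffle, from top half): 14 ← 7
  undo op 2 (cut 15): 7 ← 22
  undo op 1 (cut 18): 22 ← 16
So the tile at position 4 came from original position 16.

16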